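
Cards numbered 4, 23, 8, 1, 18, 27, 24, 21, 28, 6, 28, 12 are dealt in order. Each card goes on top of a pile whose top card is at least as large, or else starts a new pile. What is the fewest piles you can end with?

5

The minimum number of non-increasing subsequences covering a sequence equals the length of its longest strictly increasing subsequence.
LIS length is 5 (e.g. 4, 8, 18, 27, 28), so 5 piles are needed.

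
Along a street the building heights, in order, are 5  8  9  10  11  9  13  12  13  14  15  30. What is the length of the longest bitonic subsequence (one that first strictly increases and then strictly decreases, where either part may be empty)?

10

inc[i] = longest strictly increasing subsequence ending at i; dec[i] = longest strictly decreasing subsequence starting at i:
i:      1  2  3  4  5  6  7  8  9 10 11 12
a[i]:   5  8  9 10 11  9 13 12 13 14 15 30
inc:    1  2  3  4  5  3  6  6  7  8  9 10
dec:    1  1  1  2  2  1  2  1  1  1  1  1
Best peak at i=12 (value 30): inc=10, dec=1, length 10+1−1 = 10.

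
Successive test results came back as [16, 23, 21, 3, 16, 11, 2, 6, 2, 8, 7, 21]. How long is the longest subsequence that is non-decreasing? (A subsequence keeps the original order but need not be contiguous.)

Let dp[i] be the length of the longest such subsequence ending at index i:
i:      1  2  3  4  5  6  7  8  9 10 11 12
a[i]:  16 23 21  3 16 11  2  6  2  8  7 21
dp:     1  2  2  1  2  2  1  2  2  3  3  4
Maximum dp value is 4.

4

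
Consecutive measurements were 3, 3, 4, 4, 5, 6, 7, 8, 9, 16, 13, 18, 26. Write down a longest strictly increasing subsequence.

3, 4, 5, 6, 7, 8, 9, 16, 18, 26

Patience tails give the LIS length; then backtrack through the dp parents:
3 → extends → [3]
3 → already a tail → [3]
4 → extends → [3, 4]
4 → already a tail → [3, 4]
5 → extends → [3, 4, 5]
6 → extends → [3, 4, 5, 6]
7 → extends → [3, 4, 5, 6, 7]
8 → extends → [3, 4, 5, 6, 7, 8]
9 → extends → [3, 4, 5, 6, 7, 8, 9]
16 → extends → [3, 4, 5, 6, 7, 8, 9, 16]
13 → replaces 16 → [3, 4, 5, 6, 7, 8, 9, 13]
18 → extends → [3, 4, 5, 6, 7, 8, 9, 13, 18]
26 → extends → [3, 4, 5, 6, 7, 8, 9, 13, 18, 26]
Length 10; one witness is 3, 4, 5, 6, 7, 8, 9, 16, 18, 26.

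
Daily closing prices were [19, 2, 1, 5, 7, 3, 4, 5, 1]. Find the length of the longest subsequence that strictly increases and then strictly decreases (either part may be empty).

5

inc[i] = longest strictly increasing subsequence ending at i; dec[i] = longest strictly decreasing subsequence starting at i:
i:      1  2  3  4  5  6  7  8  9
a[i]:  19  2  1  5  7  3  4  5  1
inc:    1  1  1  2  3  2  3  4  1
dec:    4  2  1  3  3  2  2  2  1
Best peak at i=5 (value 7): inc=3, dec=3, length 3+3−1 = 5.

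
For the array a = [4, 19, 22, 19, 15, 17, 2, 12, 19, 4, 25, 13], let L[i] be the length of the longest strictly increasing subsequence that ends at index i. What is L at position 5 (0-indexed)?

dp[i] = 1 + max{dp[j] : j<i, a[j]<a[i]} (or 1 if no such j):
i:      0  1  2  3  4  5  6  7  8  9 10 11
a[i]:   4 19 22 19 15 17  2 12 19  4 25 13
dp:     1  2  3  2  2  3  1  2  4  2  5  3
At index 5 the value is 3.

3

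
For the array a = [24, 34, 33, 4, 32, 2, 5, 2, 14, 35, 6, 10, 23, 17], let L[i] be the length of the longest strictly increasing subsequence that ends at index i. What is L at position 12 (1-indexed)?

dp[i] = 1 + max{dp[j] : j<i, a[j]<a[i]} (or 1 if no such j):
i:      1  2  3  4  5  6  7  8  9 10 11 12 13 14
a[i]:  24 34 33  4 32  2  5  2 14 35  6 10 23 17
dp:     1  2  2  1  2  1  2  1  3  4  3  4  5  5
At index 12 the value is 4.

4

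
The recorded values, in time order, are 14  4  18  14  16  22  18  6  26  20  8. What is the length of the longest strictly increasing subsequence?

5

Track the smallest tail for each achievable length (strict):
14 → extends → [14]
4 → replaces 14 → [4]
18 → extends → [4, 18]
14 → replaces 18 → [4, 14]
16 → extends → [4, 14, 16]
22 → extends → [4, 14, 16, 22]
18 → replaces 22 → [4, 14, 16, 18]
6 → replaces 14 → [4, 6, 16, 18]
26 → extends → [4, 6, 16, 18, 26]
20 → replaces 26 → [4, 6, 16, 18, 20]
8 → replaces 16 → [4, 6, 8, 18, 20]
Five tails, so the longest strictly increasing subsequence has length 5 (e.g. 4, 14, 16, 22, 26).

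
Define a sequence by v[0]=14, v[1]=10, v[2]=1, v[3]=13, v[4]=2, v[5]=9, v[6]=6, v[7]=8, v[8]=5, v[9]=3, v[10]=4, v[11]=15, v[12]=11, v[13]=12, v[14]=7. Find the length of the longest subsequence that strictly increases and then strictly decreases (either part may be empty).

7

inc[i] = longest strictly increasing subsequence ending at i; dec[i] = longest strictly decreasing subsequence starting at i:
i:      0  1  2  3  4  5  6  7  8  9 10 11 12 13 14
v[i]:  14 10  1 13  2  9  6  8  5  3  4 15 11 12  7
inc:    1  1  1  2  2  3  3  4  3  3  4  5  5  6  5
dec:    6  5  1  5  1  4  3  3  2  1  1  3  2  2  1
Best peak at i=11 (value 15): inc=5, dec=3, length 5+3−1 = 7.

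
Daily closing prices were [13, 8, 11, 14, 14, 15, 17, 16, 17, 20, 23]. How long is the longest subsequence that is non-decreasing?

Let dp[i] be the length of the longest such subsequence ending at index i:
i:      1  2  3  4  5  6  7  8  9 10 11
a[i]:  13  8 11 14 14 15 17 16 17 20 23
dp:     1  1  2  3  4  5  6  6  7  8  9
Maximum dp value is 9.

9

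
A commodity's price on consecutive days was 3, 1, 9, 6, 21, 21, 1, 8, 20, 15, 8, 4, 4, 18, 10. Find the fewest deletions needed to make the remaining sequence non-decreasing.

Fewest deletions = n − (longest non-decreasing subsequence).
Patience tails:
3 → extends → [3]
1 → replaces 3 → [1]
9 → extends → [1, 9]
6 → replaces 9 → [1, 6]
21 → extends → [1, 6, 21]
21 → extends → [1, 6, 21, 21]
1 → replaces 6 → [1, 1, 21, 21]
8 → replaces 21 → [1, 1, 8, 21]
20 → replaces 21 → [1, 1, 8, 20]
15 → replaces 20 → [1, 1, 8, 15]
8 → replaces 15 → [1, 1, 8, 8]
4 → replaces 8 → [1, 1, 4, 8]
4 → replaces 8 → [1, 1, 4, 4]
18 → extends → [1, 1, 4, 4, 18]
10 → replaces 18 → [1, 1, 4, 4, 10]
Longest non-decreasing subsequence has length 5, so deletions = 15 − 5 = 10.

10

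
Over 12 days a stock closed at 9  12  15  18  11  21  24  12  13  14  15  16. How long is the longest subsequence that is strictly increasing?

Track the smallest tail for each achievable length (strict):
9 → extends → [9]
12 → extends → [9, 12]
15 → extends → [9, 12, 15]
18 → extends → [9, 12, 15, 18]
11 → replaces 12 → [9, 11, 15, 18]
21 → extends → [9, 11, 15, 18, 21]
24 → extends → [9, 11, 15, 18, 21, 24]
12 → replaces 15 → [9, 11, 12, 18, 21, 24]
13 → replaces 18 → [9, 11, 12, 13, 21, 24]
14 → replaces 21 → [9, 11, 12, 13, 14, 24]
15 → replaces 24 → [9, 11, 12, 13, 14, 15]
16 → extends → [9, 11, 12, 13, 14, 15, 16]
Seven tails, so the longest strictly increasing subsequence has length 7 (e.g. 9, 11, 12, 13, 14, 15, 16).

7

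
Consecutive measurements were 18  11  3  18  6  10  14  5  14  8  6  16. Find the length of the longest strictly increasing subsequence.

5

Track the smallest tail for each achievable length (strict):
18 → extends → [18]
11 → replaces 18 → [11]
3 → replaces 11 → [3]
18 → extends → [3, 18]
6 → replaces 18 → [3, 6]
10 → extends → [3, 6, 10]
14 → extends → [3, 6, 10, 14]
5 → replaces 6 → [3, 5, 10, 14]
14 → already a tail → [3, 5, 10, 14]
8 → replaces 10 → [3, 5, 8, 14]
6 → replaces 8 → [3, 5, 6, 14]
16 → extends → [3, 5, 6, 14, 16]
Five tails, so the longest strictly increasing subsequence has length 5 (e.g. 3, 6, 10, 14, 16).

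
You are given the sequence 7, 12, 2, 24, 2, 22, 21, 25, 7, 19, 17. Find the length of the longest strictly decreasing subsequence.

Negate each value so 'decreasing' becomes 'increasing', then run patience tails on the negated sequence:
-7 → extends → [-7]
-12 → replaces -7 → [-12]
-2 → extends → [-12, -2]
-24 → replaces -12 → [-24, -2]
-2 → already a tail → [-24, -2]
-22 → replaces -2 → [-24, -22]
-21 → extends → [-24, -22, -21]
-25 → replaces -24 → [-25, -22, -21]
-7 → extends → [-25, -22, -21, -7]
-19 → replaces -7 → [-25, -22, -21, -19]
-17 → extends → [-25, -22, -21, -19, -17]
Five tails, so the longest strictly decreasing subsequence of the original has length 5.

5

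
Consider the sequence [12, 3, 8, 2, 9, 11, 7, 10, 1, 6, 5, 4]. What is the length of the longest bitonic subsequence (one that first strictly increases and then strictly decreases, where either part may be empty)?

8

inc[i] = longest strictly increasing subsequence ending at i; dec[i] = longest strictly decreasing subsequence starting at i:
i:      1  2  3  4  5  6  7  8  9 10 11 12
a[i]:  12  3  8  2  9 11  7 10  1  6  5  4
inc:    1  1  2  1  3  4  2  4  1  2  2  2
dec:    6  3  5  2  5  5  4  4  1  3  2  1
Best peak at i=6 (value 11): inc=4, dec=5, length 4+5−1 = 8.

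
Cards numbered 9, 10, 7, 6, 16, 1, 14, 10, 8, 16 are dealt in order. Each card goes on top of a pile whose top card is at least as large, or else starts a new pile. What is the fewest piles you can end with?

The minimum number of non-increasing subsequences covering a sequence equals the length of its longest strictly increasing subsequence.
LIS length is 4 (e.g. 9, 10, 14, 16), so 4 piles are needed.

4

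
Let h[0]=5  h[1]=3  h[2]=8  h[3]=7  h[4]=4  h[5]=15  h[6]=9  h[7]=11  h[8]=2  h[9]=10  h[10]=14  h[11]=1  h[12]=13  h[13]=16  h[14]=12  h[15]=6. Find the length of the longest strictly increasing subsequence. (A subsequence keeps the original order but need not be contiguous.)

6

Let dp[i] be the length of the longest such subsequence ending at index i:
i:      0  1  2  3  4  5  6  7  8  9 10 11 12 13 14 15
h[i]:   5  3  8  7  4 15  9 11  2 10 14  1 13 16 12  6
dp:     1  1  2  2  2  3  3  4  1  4  5  1  5  6  5  3
Maximum dp value is 6.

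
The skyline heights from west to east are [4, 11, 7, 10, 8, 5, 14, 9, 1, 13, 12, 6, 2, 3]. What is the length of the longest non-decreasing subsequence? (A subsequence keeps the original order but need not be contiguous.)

Track the smallest tail for each achievable length (allowing ties):
4 → extends → [4]
11 → extends → [4, 11]
7 → replaces 11 → [4, 7]
10 → extends → [4, 7, 10]
8 → replaces 10 → [4, 7, 8]
5 → replaces 7 → [4, 5, 8]
14 → extends → [4, 5, 8, 14]
9 → replaces 14 → [4, 5, 8, 9]
1 → replaces 4 → [1, 5, 8, 9]
13 → extends → [1, 5, 8, 9, 13]
12 → replaces 13 → [1, 5, 8, 9, 12]
6 → replaces 8 → [1, 5, 6, 9, 12]
2 → replaces 5 → [1, 2, 6, 9, 12]
3 → replaces 6 → [1, 2, 3, 9, 12]
Five tails, so the longest non-decreasing subsequence has length 5 (e.g. 4, 7, 8, 9, 13).

5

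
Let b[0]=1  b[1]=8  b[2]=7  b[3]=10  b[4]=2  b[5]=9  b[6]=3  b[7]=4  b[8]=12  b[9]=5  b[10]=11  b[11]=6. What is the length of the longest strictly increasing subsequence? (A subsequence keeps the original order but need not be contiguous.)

6

Track the smallest tail for each achievable length (strict):
1 → extends → [1]
8 → extends → [1, 8]
7 → replaces 8 → [1, 7]
10 → extends → [1, 7, 10]
2 → replaces 7 → [1, 2, 10]
9 → replaces 10 → [1, 2, 9]
3 → replaces 9 → [1, 2, 3]
4 → extends → [1, 2, 3, 4]
12 → extends → [1, 2, 3, 4, 12]
5 → replaces 12 → [1, 2, 3, 4, 5]
11 → extends → [1, 2, 3, 4, 5, 11]
6 → replaces 11 → [1, 2, 3, 4, 5, 6]
Six tails, so the longest strictly increasing subsequence has length 6 (e.g. 1, 2, 3, 4, 5, 11).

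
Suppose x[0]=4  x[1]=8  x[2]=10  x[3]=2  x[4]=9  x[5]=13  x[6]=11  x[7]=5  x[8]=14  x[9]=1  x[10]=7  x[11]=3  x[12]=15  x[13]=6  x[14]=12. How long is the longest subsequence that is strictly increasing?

6

Track the smallest tail for each achievable length (strict):
4 → extends → [4]
8 → extends → [4, 8]
10 → extends → [4, 8, 10]
2 → replaces 4 → [2, 8, 10]
9 → replaces 10 → [2, 8, 9]
13 → extends → [2, 8, 9, 13]
11 → replaces 13 → [2, 8, 9, 11]
5 → replaces 8 → [2, 5, 9, 11]
14 → extends → [2, 5, 9, 11, 14]
1 → replaces 2 → [1, 5, 9, 11, 14]
7 → replaces 9 → [1, 5, 7, 11, 14]
3 → replaces 5 → [1, 3, 7, 11, 14]
15 → extends → [1, 3, 7, 11, 14, 15]
6 → replaces 7 → [1, 3, 6, 11, 14, 15]
12 → replaces 14 → [1, 3, 6, 11, 12, 15]
Six tails, so the longest strictly increasing subsequence has length 6 (e.g. 4, 8, 10, 13, 14, 15).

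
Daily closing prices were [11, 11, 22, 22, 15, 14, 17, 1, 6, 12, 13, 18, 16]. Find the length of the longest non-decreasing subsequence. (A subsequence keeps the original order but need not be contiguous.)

Track the smallest tail for each achievable length (allowing ties):
11 → extends → [11]
11 → extends → [11, 11]
22 → extends → [11, 11, 22]
22 → extends → [11, 11, 22, 22]
15 → replaces 22 → [11, 11, 15, 22]
14 → replaces 15 → [11, 11, 14, 22]
17 → replaces 22 → [11, 11, 14, 17]
1 → replaces 11 → [1, 11, 14, 17]
6 → replaces 11 → [1, 6, 14, 17]
12 → replaces 14 → [1, 6, 12, 17]
13 → replaces 17 → [1, 6, 12, 13]
18 → extends → [1, 6, 12, 13, 18]
16 → replaces 18 → [1, 6, 12, 13, 16]
Five tails, so the longest non-decreasing subsequence has length 5 (e.g. 11, 11, 15, 17, 18).

5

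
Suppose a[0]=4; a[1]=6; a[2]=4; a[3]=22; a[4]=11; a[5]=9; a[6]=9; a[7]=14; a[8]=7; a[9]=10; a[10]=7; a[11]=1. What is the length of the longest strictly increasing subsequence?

4

Track the smallest tail for each achievable length (strict):
4 → extends → [4]
6 → extends → [4, 6]
4 → already a tail → [4, 6]
22 → extends → [4, 6, 22]
11 → replaces 22 → [4, 6, 11]
9 → replaces 11 → [4, 6, 9]
9 → already a tail → [4, 6, 9]
14 → extends → [4, 6, 9, 14]
7 → replaces 9 → [4, 6, 7, 14]
10 → replaces 14 → [4, 6, 7, 10]
7 → already a tail → [4, 6, 7, 10]
1 → replaces 4 → [1, 6, 7, 10]
Four tails, so the longest strictly increasing subsequence has length 4 (e.g. 4, 6, 11, 14).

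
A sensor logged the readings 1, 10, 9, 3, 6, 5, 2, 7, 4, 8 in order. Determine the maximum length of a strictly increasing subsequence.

Let dp[i] be the length of the longest such subsequence ending at index i:
i:      1  2  3  4  5  6  7  8  9 10
a[i]:   1 10  9  3  6  5  2  7  4  8
dp:     1  2  2  2  3  3  2  4  3  5
Maximum dp value is 5.

5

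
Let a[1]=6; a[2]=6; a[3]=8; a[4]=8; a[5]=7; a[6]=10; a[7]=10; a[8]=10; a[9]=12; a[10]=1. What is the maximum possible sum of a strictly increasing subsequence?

Let S[i] be the best sum of a strictly increasing subsequence ending at i:
i:      1  2  3  4  5  6  7  8  9 10
a[i]:   6  6  8  8  7 10 10 10 12  1
S:      6  6 14 14 13 24 24 24 36  1
Maximum is 36 (e.g. 6 + 8 + 10 + 12).

36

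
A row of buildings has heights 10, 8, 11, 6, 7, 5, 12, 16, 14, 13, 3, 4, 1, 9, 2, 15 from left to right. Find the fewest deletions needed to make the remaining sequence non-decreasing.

11

Fewest deletions = n − (longest non-decreasing subsequence).
i:      1  2  3  4  5  6  7  8  9 10 11 12 13 14 15 16
a[i]:  10  8 11  6  7  5 12 16 14 13  3  4  1  9  2 15
dp:     1  1  2  1  2  1  3  4  4  4  1  2  1  3  2  5
max dp = 5, so deletions = 16 − 5 = 11.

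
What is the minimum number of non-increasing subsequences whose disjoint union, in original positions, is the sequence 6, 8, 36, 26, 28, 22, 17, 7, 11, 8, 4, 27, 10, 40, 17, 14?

5

The minimum number of non-increasing subsequences covering a sequence equals the length of its longest strictly increasing subsequence.
LIS length is 5 (e.g. 6, 8, 26, 28, 40), so 5 piles are needed.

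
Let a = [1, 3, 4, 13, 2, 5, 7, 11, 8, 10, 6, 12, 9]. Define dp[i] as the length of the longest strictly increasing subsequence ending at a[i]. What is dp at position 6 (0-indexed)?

dp[i] = 1 + max{dp[j] : j<i, a[j]<a[i]} (or 1 if no such j):
i:      0  1  2  3  4  5  6  7  8  9 10 11 12
a[i]:   1  3  4 13  2  5  7 11  8 10  6 12  9
dp:     1  2  3  4  2  4  5  6  6  7  5  8  7
At index 6 the value is 5.

5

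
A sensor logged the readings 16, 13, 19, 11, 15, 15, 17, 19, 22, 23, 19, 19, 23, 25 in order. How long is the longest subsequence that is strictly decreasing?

3

Let dp[i] be the longest strictly decreasing subsequence ending at i:
i:      1  2  3  4  5  6  7  8  9 10 11 12 13 14
a[i]:  16 13 19 11 15 15 17 19 22 23 19 19 23 25
dp:     1  2  1  3  2  2  2  1  1  1  2  2  1  1
Maximum is 3.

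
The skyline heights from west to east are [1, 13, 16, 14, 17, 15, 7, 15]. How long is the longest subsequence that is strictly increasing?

Let dp[i] be the length of the longest such subsequence ending at index i:
i:      1  2  3  4  5  6  7  8
a[i]:   1 13 16 14 17 15  7 15
dp:     1  2  3  3  4  4  2  4
Maximum dp value is 4.

4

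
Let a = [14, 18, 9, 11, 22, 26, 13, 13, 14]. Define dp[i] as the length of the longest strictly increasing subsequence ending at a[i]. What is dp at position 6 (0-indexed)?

dp[i] = 1 + max{dp[j] : j<i, a[j]<a[i]} (or 1 if no such j):
i:      0  1  2  3  4  5  6  7  8
a[i]:  14 18  9 11 22 26 13 13 14
dp:     1  2  1  2  3  4  3  3  4
At index 6 the value is 3.

3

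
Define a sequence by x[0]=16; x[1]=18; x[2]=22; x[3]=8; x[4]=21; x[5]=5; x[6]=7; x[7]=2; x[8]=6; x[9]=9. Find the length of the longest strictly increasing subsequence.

3

Track the smallest tail for each achievable length (strict):
16 → extends → [16]
18 → extends → [16, 18]
22 → extends → [16, 18, 22]
8 → replaces 16 → [8, 18, 22]
21 → replaces 22 → [8, 18, 21]
5 → replaces 8 → [5, 18, 21]
7 → replaces 18 → [5, 7, 21]
2 → replaces 5 → [2, 7, 21]
6 → replaces 7 → [2, 6, 21]
9 → replaces 21 → [2, 6, 9]
Three tails, so the longest strictly increasing subsequence has length 3 (e.g. 16, 18, 22).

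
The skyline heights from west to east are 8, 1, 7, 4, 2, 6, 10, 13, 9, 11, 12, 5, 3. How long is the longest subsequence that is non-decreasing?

6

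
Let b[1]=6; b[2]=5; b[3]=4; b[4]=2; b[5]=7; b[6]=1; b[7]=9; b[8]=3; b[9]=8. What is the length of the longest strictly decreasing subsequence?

5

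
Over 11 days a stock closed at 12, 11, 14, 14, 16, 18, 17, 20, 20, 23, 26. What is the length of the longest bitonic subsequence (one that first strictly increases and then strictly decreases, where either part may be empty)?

inc[i] = longest strictly increasing subsequence ending at i; dec[i] = longest strictly decreasing subsequence starting at i:
i:      1  2  3  4  5  6  7  8  9 10 11
a[i]:  12 11 14 14 16 18 17 20 20 23 26
inc:    1  1  2  2  3  4  4  5  5  6  7
dec:    2  1  1  1  1  2  1  1  1  1  1
Best peak at i=11 (value 26): inc=7, dec=1, length 7+1−1 = 7.

7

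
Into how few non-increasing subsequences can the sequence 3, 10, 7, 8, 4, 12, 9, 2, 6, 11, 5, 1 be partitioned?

Place each on the leftmost legal pile:
3 → new pile 1 (tops now [3])
10 → new pile 2 (tops now [3, 10])
7 → pile 2 (tops now [3, 7])
8 → new pile 3 (tops now [3, 7, 8])
4 → pile 2 (tops now [3, 4, 8])
12 → new pile 4 (tops now [3, 4, 8, 12])
9 → pile 4 (tops now [3, 4, 8, 9])
2 → pile 1 (tops now [2, 4, 8, 9])
6 → pile 3 (tops now [2, 4, 6, 9])
11 → new pile 5 (tops now [2, 4, 6, 9, 11])
5 → pile 3 (tops now [2, 4, 5, 9, 11])
1 → pile 1 (tops now [1, 4, 5, 9, 11])
Five piles.

5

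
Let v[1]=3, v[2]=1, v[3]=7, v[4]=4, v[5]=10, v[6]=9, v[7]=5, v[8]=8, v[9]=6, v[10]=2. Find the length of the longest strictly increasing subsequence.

4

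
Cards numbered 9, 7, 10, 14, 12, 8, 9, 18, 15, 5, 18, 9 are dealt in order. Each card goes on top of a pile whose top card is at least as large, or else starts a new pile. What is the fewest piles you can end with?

5

Place each on the leftmost legal pile:
9 → new pile 1 (tops now [9])
7 → pile 1 (tops now [7])
10 → new pile 2 (tops now [7, 10])
14 → new pile 3 (tops now [7, 10, 14])
12 → pile 3 (tops now [7, 10, 12])
8 → pile 2 (tops now [7, 8, 12])
9 → pile 3 (tops now [7, 8, 9])
18 → new pile 4 (tops now [7, 8, 9, 18])
15 → pile 4 (tops now [7, 8, 9, 15])
5 → pile 1 (tops now [5, 8, 9, 15])
18 → new pile 5 (tops now [5, 8, 9, 15, 18])
9 → pile 3 (tops now [5, 8, 9, 15, 18])
Five piles.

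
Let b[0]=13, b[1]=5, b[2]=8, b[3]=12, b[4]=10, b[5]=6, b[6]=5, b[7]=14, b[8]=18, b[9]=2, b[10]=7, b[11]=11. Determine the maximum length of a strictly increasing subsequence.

5

Track the smallest tail for each achievable length (strict):
13 → extends → [13]
5 → replaces 13 → [5]
8 → extends → [5, 8]
12 → extends → [5, 8, 12]
10 → replaces 12 → [5, 8, 10]
6 → replaces 8 → [5, 6, 10]
5 → already a tail → [5, 6, 10]
14 → extends → [5, 6, 10, 14]
18 → extends → [5, 6, 10, 14, 18]
2 → replaces 5 → [2, 6, 10, 14, 18]
7 → replaces 10 → [2, 6, 7, 14, 18]
11 → replaces 14 → [2, 6, 7, 11, 18]
Five tails, so the longest strictly increasing subsequence has length 5 (e.g. 5, 8, 12, 14, 18).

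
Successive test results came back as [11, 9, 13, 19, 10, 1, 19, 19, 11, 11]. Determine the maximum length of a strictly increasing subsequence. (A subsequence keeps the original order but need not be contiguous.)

Let dp[i] be the length of the longest such subsequence ending at index i:
i:      1  2  3  4  5  6  7  8  9 10
a[i]:  11  9 13 19 10  1 19 19 11 11
dp:     1  1  2  3  2  1  3  3  3  3
Maximum dp value is 3.

3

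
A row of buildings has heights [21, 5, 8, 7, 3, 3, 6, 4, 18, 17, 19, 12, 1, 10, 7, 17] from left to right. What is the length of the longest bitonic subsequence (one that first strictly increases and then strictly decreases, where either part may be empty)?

inc[i] = longest strictly increasing subsequence ending at i; dec[i] = longest strictly decreasing subsequence starting at i:
i:      1  2  3  4  5  6  7  8  9 10 11 12 13 14 15 16
a[i]:  21  5  8  7  3  3  6  4 18 17 19 12  1 10  7 17
inc:    1  1  2  2  1  1  2  2  3  3  4  3  1  3  3  4
dec:    6  3  5  4  2  2  3  2  5  4  4  3  1  2  1  1
Best peak at i=9 (value 18): inc=3, dec=5, length 3+5−1 = 7.

7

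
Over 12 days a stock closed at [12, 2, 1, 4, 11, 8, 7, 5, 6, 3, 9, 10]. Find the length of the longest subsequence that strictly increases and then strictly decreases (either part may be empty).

inc[i] = longest strictly increasing subsequence ending at i; dec[i] = longest strictly decreasing subsequence starting at i:
i:      1  2  3  4  5  6  7  8  9 10 11 12
a[i]:  12  2  1  4 11  8  7  5  6  3  9 10
inc:    1  1  1  2  3  3  3  3  4  2  5  6
dec:    6  2  1  2  5  4  3  2  2  1  1  1
Best peak at i=5 (value 11): inc=3, dec=5, length 3+5−1 = 7.

7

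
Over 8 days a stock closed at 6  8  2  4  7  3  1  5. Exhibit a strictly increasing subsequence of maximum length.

2, 4, 7

Patience tails give the LIS length; then backtrack through the dp parents:
6 → extends → [6]
8 → extends → [6, 8]
2 → replaces 6 → [2, 8]
4 → replaces 8 → [2, 4]
7 → extends → [2, 4, 7]
3 → replaces 4 → [2, 3, 7]
1 → replaces 2 → [1, 3, 7]
5 → replaces 7 → [1, 3, 5]
Length 3; one witness is 2, 4, 7.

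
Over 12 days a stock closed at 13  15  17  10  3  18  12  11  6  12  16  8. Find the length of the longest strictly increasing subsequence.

Let dp[i] be the length of the longest such subsequence ending at index i:
i:      1  2  3  4  5  6  7  8  9 10 11 12
a[i]:  13 15 17 10  3 18 12 11  6 12 16  8
dp:     1  2  3  1  1  4  2  2  2  3  4  3
Maximum dp value is 4.

4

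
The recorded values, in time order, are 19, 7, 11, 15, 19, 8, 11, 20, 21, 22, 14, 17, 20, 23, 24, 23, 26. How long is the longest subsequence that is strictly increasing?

Track the smallest tail for each achievable length (strict):
19 → extends → [19]
7 → replaces 19 → [7]
11 → extends → [7, 11]
15 → extends → [7, 11, 15]
19 → extends → [7, 11, 15, 19]
8 → replaces 11 → [7, 8, 15, 19]
11 → replaces 15 → [7, 8, 11, 19]
20 → extends → [7, 8, 11, 19, 20]
21 → extends → [7, 8, 11, 19, 20, 21]
22 → extends → [7, 8, 11, 19, 20, 21, 22]
14 → replaces 19 → [7, 8, 11, 14, 20, 21, 22]
17 → replaces 20 → [7, 8, 11, 14, 17, 21, 22]
20 → replaces 21 → [7, 8, 11, 14, 17, 20, 22]
23 → extends → [7, 8, 11, 14, 17, 20, 22, 23]
24 → extends → [7, 8, 11, 14, 17, 20, 22, 23, 24]
23 → already a tail → [7, 8, 11, 14, 17, 20, 22, 23, 24]
26 → extends → [7, 8, 11, 14, 17, 20, 22, 23, 24, 26]
Ten tails, so the longest strictly increasing subsequence has length 10 (e.g. 7, 11, 15, 19, 20, 21, 22, 23, 24, 26).

10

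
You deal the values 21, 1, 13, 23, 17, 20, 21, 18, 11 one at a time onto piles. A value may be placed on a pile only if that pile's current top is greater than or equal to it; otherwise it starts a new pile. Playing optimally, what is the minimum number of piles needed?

5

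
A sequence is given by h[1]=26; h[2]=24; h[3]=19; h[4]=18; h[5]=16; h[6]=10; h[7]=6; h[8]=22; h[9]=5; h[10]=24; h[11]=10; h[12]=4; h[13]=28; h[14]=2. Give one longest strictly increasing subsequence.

19, 22, 24, 28

Patience tails give the LIS length; then backtrack through the dp parents:
26 → extends → [26]
24 → replaces 26 → [24]
19 → replaces 24 → [19]
18 → replaces 19 → [18]
16 → replaces 18 → [16]
10 → replaces 16 → [10]
6 → replaces 10 → [6]
22 → extends → [6, 22]
5 → replaces 6 → [5, 22]
24 → extends → [5, 22, 24]
10 → replaces 22 → [5, 10, 24]
4 → replaces 5 → [4, 10, 24]
28 → extends → [4, 10, 24, 28]
2 → replaces 4 → [2, 10, 24, 28]
Length 4; one witness is 19, 22, 24, 28.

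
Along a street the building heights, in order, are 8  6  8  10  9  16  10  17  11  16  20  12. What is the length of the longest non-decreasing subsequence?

7

Track the smallest tail for each achievable length (allowing ties):
8 → extends → [8]
6 → replaces 8 → [6]
8 → extends → [6, 8]
10 → extends → [6, 8, 10]
9 → replaces 10 → [6, 8, 9]
16 → extends → [6, 8, 9, 16]
10 → replaces 16 → [6, 8, 9, 10]
17 → extends → [6, 8, 9, 10, 17]
11 → replaces 17 → [6, 8, 9, 10, 11]
16 → extends → [6, 8, 9, 10, 11, 16]
20 → extends → [6, 8, 9, 10, 11, 16, 20]
12 → replaces 16 → [6, 8, 9, 10, 11, 12, 20]
Seven tails, so the longest non-decreasing subsequence has length 7 (e.g. 8, 8, 10, 10, 11, 16, 20).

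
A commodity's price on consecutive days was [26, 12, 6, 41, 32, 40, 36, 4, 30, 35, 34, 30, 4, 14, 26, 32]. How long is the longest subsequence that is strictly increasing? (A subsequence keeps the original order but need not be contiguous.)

4

Track the smallest tail for each achievable length (strict):
26 → extends → [26]
12 → replaces 26 → [12]
6 → replaces 12 → [6]
41 → extends → [6, 41]
32 → replaces 41 → [6, 32]
40 → extends → [6, 32, 40]
36 → replaces 40 → [6, 32, 36]
4 → replaces 6 → [4, 32, 36]
30 → replaces 32 → [4, 30, 36]
35 → replaces 36 → [4, 30, 35]
34 → replaces 35 → [4, 30, 34]
30 → already a tail → [4, 30, 34]
4 → already a tail → [4, 30, 34]
14 → replaces 30 → [4, 14, 34]
26 → replaces 34 → [4, 14, 26]
32 → extends → [4, 14, 26, 32]
Four tails, so the longest strictly increasing subsequence has length 4 (e.g. 12, 14, 26, 32).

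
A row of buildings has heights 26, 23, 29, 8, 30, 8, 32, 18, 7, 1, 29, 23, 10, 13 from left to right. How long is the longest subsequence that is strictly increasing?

Let dp[i] be the length of the longest such subsequence ending at index i:
i:      1  2  3  4  5  6  7  8  9 10 11 12 13 14
a[i]:  26 23 29  8 30  8 32 18  7  1 29 23 10 13
dp:     1  1  2  1  3  1  4  2  1  1  3  3  2  3
Maximum dp value is 4.

4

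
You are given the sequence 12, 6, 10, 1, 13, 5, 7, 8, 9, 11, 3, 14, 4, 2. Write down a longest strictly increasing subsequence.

Patience tails give the LIS length; then backtrack through the dp parents:
12 → extends → [12]
6 → replaces 12 → [6]
10 → extends → [6, 10]
1 → replaces 6 → [1, 10]
13 → extends → [1, 10, 13]
5 → replaces 10 → [1, 5, 13]
7 → replaces 13 → [1, 5, 7]
8 → extends → [1, 5, 7, 8]
9 → extends → [1, 5, 7, 8, 9]
11 → extends → [1, 5, 7, 8, 9, 11]
3 → replaces 5 → [1, 3, 7, 8, 9, 11]
14 → extends → [1, 3, 7, 8, 9, 11, 14]
4 → replaces 7 → [1, 3, 4, 8, 9, 11, 14]
2 → replaces 3 → [1, 2, 4, 8, 9, 11, 14]
Length 7; one witness is 1, 5, 7, 8, 9, 11, 14.

1, 5, 7, 8, 9, 11, 14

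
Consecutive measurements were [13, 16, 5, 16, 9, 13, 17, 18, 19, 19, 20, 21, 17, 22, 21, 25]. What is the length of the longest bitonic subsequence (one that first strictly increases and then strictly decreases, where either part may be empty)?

inc[i] = longest strictly increasing subsequence ending at i; dec[i] = longest strictly decreasing subsequence starting at i:
i:      1  2  3  4  5  6  7  8  9 10 11 12 13 14 15 16
a[i]:  13 16  5 16  9 13 17 18 19 19 20 21 17 22 21 25
inc:    1  2  1  2  2  3  4  5  6  6  7  8  4  9  8 10
dec:    2  2  1  2  1  1  1  2  2  2  2  2  1  2  1  1
Best peak at i=14 (value 22): inc=9, dec=2, length 9+2−1 = 10.

10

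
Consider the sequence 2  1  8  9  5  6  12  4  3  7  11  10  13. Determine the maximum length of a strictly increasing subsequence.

Track the smallest tail for each achievable length (strict):
2 → extends → [2]
1 → replaces 2 → [1]
8 → extends → [1, 8]
9 → extends → [1, 8, 9]
5 → replaces 8 → [1, 5, 9]
6 → replaces 9 → [1, 5, 6]
12 → extends → [1, 5, 6, 12]
4 → replaces 5 → [1, 4, 6, 12]
3 → replaces 4 → [1, 3, 6, 12]
7 → replaces 12 → [1, 3, 6, 7]
11 → extends → [1, 3, 6, 7, 11]
10 → replaces 11 → [1, 3, 6, 7, 10]
13 → extends → [1, 3, 6, 7, 10, 13]
Six tails, so the longest strictly increasing subsequence has length 6 (e.g. 2, 5, 6, 7, 11, 13).

6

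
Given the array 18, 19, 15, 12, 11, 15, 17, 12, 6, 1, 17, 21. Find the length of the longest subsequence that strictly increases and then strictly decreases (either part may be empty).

inc[i] = longest strictly increasing subsequence ending at i; dec[i] = longest strictly decreasing subsequence starting at i:
i:      1  2  3  4  5  6  7  8  9 10 11 12
a[i]:  18 19 15 12 11 15 17 12  6  1 17 21
inc:    1  2  1  1  1  2  3  2  1  1  3  4
dec:    6  6  5  4  3  4  4  3  2  1  1  1
Best peak at i=2 (value 19): inc=2, dec=6, length 2+6−1 = 7.

7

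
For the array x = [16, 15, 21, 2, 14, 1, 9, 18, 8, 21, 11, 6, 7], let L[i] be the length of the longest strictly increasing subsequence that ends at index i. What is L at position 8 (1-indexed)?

dp[i] = 1 + max{dp[j] : j<i, x[j]<x[i]} (or 1 if no such j):
i:      1  2  3  4  5  6  7  8  9 10 11 12 13
x[i]:  16 15 21  2 14  1  9 18  8 21 11  6  7
dp:     1  1  2  1  2  1  2  3  2  4  3  2  3
At index 8 the value is 3.

3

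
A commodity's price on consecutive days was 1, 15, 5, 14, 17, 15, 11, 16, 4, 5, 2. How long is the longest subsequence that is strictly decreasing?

Let dp[i] be the longest strictly decreasing subsequence ending at i:
i:      1  2  3  4  5  6  7  8  9 10 11
a[i]:   1 15  5 14 17 15 11 16  4  5  2
dp:     1  1  2  2  1  2  3  2  4  4  5
Maximum is 5.

5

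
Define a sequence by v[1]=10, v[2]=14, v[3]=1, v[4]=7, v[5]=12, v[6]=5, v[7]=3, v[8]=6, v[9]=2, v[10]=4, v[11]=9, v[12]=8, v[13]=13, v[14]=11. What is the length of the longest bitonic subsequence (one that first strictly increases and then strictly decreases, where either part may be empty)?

6

inc[i] = longest strictly increasing subsequence ending at i; dec[i] = longest strictly decreasing subsequence starting at i:
i:      1  2  3  4  5  6  7  8  9 10 11 12 13 14
v[i]:  10 14  1  7 12  5  3  6  2  4  9  8 13 11
inc:    1  2  1  2  3  2  2  3  2  3  4  4  5  5
dec:    5  5  1  4  4  3  2  2  1  1  2  1  2  1
Best peak at i=2 (value 14): inc=2, dec=5, length 2+5−1 = 6.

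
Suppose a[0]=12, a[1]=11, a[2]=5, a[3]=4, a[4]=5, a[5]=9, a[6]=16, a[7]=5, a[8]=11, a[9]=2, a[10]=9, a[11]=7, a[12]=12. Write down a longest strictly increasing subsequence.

Patience tails give the LIS length; then backtrack through the dp parents:
12 → extends → [12]
11 → replaces 12 → [11]
5 → replaces 11 → [5]
4 → replaces 5 → [4]
5 → extends → [4, 5]
9 → extends → [4, 5, 9]
16 → extends → [4, 5, 9, 16]
5 → already a tail → [4, 5, 9, 16]
11 → replaces 16 → [4, 5, 9, 11]
2 → replaces 4 → [2, 5, 9, 11]
9 → already a tail → [2, 5, 9, 11]
7 → replaces 9 → [2, 5, 7, 11]
12 → extends → [2, 5, 7, 11, 12]
Length 5; one witness is 4, 5, 9, 11, 12.

4, 5, 9, 11, 12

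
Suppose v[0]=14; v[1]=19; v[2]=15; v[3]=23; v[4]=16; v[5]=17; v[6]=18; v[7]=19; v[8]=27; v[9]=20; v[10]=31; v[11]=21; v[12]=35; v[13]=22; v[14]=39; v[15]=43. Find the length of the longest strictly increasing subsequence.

11

Track the smallest tail for each achievable length (strict):
14 → extends → [14]
19 → extends → [14, 19]
15 → replaces 19 → [14, 15]
23 → extends → [14, 15, 23]
16 → replaces 23 → [14, 15, 16]
17 → extends → [14, 15, 16, 17]
18 → extends → [14, 15, 16, 17, 18]
19 → extends → [14, 15, 16, 17, 18, 19]
27 → extends → [14, 15, 16, 17, 18, 19, 27]
20 → replaces 27 → [14, 15, 16, 17, 18, 19, 20]
31 → extends → [14, 15, 16, 17, 18, 19, 20, 31]
21 → replaces 31 → [14, 15, 16, 17, 18, 19, 20, 21]
35 → extends → [14, 15, 16, 17, 18, 19, 20, 21, 35]
22 → replaces 35 → [14, 15, 16, 17, 18, 19, 20, 21, 22]
39 → extends → [14, 15, 16, 17, 18, 19, 20, 21, 22, 39]
43 → extends → [14, 15, 16, 17, 18, 19, 20, 21, 22, 39, 43]
Eleven tails, so the longest strictly increasing subsequence has length 11 (e.g. 14, 15, 16, 17, 18, 19, 27, 31, 35, 39, 43).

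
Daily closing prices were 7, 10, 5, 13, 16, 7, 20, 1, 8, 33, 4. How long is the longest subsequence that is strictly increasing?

6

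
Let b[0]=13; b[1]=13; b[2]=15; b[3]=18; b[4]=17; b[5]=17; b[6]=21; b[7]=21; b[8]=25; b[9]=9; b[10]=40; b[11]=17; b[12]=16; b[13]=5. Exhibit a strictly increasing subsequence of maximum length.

Patience tails give the LIS length; then backtrack through the dp parents:
13 → extends → [13]
13 → already a tail → [13]
15 → extends → [13, 15]
18 → extends → [13, 15, 18]
17 → replaces 18 → [13, 15, 17]
17 → already a tail → [13, 15, 17]
21 → extends → [13, 15, 17, 21]
21 → already a tail → [13, 15, 17, 21]
25 → extends → [13, 15, 17, 21, 25]
9 → replaces 13 → [9, 15, 17, 21, 25]
40 → extends → [9, 15, 17, 21, 25, 40]
17 → already a tail → [9, 15, 17, 21, 25, 40]
16 → replaces 17 → [9, 15, 16, 21, 25, 40]
5 → replaces 9 → [5, 15, 16, 21, 25, 40]
Length 6; one witness is 13, 15, 18, 21, 25, 40.

13, 15, 18, 21, 25, 40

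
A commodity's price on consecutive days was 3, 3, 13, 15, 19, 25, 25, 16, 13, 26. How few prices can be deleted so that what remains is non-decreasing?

2

Fewest deletions = n − (longest non-decreasing subsequence).
Patience tails:
3 → extends → [3]
3 → extends → [3, 3]
13 → extends → [3, 3, 13]
15 → extends → [3, 3, 13, 15]
19 → extends → [3, 3, 13, 15, 19]
25 → extends → [3, 3, 13, 15, 19, 25]
25 → extends → [3, 3, 13, 15, 19, 25, 25]
16 → replaces 19 → [3, 3, 13, 15, 16, 25, 25]
13 → replaces 15 → [3, 3, 13, 13, 16, 25, 25]
26 → extends → [3, 3, 13, 13, 16, 25, 25, 26]
Longest non-decreasing subsequence has length 8, so deletions = 10 − 8 = 2.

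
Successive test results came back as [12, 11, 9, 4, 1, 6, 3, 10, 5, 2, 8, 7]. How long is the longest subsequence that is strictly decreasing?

6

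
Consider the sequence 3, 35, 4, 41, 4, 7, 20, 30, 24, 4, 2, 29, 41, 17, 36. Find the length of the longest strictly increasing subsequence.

Track the smallest tail for each achievable length (strict):
3 → extends → [3]
35 → extends → [3, 35]
4 → replaces 35 → [3, 4]
41 → extends → [3, 4, 41]
4 → already a tail → [3, 4, 41]
7 → replaces 41 → [3, 4, 7]
20 → extends → [3, 4, 7, 20]
30 → extends → [3, 4, 7, 20, 30]
24 → replaces 30 → [3, 4, 7, 20, 24]
4 → already a tail → [3, 4, 7, 20, 24]
2 → replaces 3 → [2, 4, 7, 20, 24]
29 → extends → [2, 4, 7, 20, 24, 29]
41 → extends → [2, 4, 7, 20, 24, 29, 41]
17 → replaces 20 → [2, 4, 7, 17, 24, 29, 41]
36 → replaces 41 → [2, 4, 7, 17, 24, 29, 36]
Seven tails, so the longest strictly increasing subsequence has length 7 (e.g. 3, 4, 7, 20, 24, 29, 41).

7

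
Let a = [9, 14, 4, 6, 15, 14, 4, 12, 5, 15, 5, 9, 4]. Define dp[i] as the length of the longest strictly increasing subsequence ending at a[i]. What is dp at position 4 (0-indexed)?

dp[i] = 1 + max{dp[j] : j<i, a[j]<a[i]} (or 1 if no such j):
i:      0  1  2  3  4  5  6  7  8  9 10 11 12
a[i]:   9 14  4  6 15 14  4 12  5 15  5  9  4
dp:     1  2  1  2  3  3  1  3  2  4  2  3  1
At index 4 the value is 3.

3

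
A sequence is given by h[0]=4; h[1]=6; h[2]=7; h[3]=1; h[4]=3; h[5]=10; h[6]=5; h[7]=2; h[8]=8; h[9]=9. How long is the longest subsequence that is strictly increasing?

5

Track the smallest tail for each achievable length (strict):
4 → extends → [4]
6 → extends → [4, 6]
7 → extends → [4, 6, 7]
1 → replaces 4 → [1, 6, 7]
3 → replaces 6 → [1, 3, 7]
10 → extends → [1, 3, 7, 10]
5 → replaces 7 → [1, 3, 5, 10]
2 → replaces 3 → [1, 2, 5, 10]
8 → replaces 10 → [1, 2, 5, 8]
9 → extends → [1, 2, 5, 8, 9]
Five tails, so the longest strictly increasing subsequence has length 5 (e.g. 4, 6, 7, 8, 9).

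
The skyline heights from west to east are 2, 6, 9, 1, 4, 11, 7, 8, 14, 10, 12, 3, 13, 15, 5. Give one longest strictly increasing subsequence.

2, 6, 7, 8, 10, 12, 13, 15

Patience tails give the LIS length; then backtrack through the dp parents:
2 → extends → [2]
6 → extends → [2, 6]
9 → extends → [2, 6, 9]
1 → replaces 2 → [1, 6, 9]
4 → replaces 6 → [1, 4, 9]
11 → extends → [1, 4, 9, 11]
7 → replaces 9 → [1, 4, 7, 11]
8 → replaces 11 → [1, 4, 7, 8]
14 → extends → [1, 4, 7, 8, 14]
10 → replaces 14 → [1, 4, 7, 8, 10]
12 → extends → [1, 4, 7, 8, 10, 12]
3 → replaces 4 → [1, 3, 7, 8, 10, 12]
13 → extends → [1, 3, 7, 8, 10, 12, 13]
15 → extends → [1, 3, 7, 8, 10, 12, 13, 15]
5 → replaces 7 → [1, 3, 5, 8, 10, 12, 13, 15]
Length 8; one witness is 2, 6, 7, 8, 10, 12, 13, 15.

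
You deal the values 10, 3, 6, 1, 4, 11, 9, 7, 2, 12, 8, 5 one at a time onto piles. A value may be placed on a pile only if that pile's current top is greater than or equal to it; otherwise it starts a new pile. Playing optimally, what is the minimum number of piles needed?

The minimum number of non-increasing subsequences covering a sequence equals the length of its longest strictly increasing subsequence.
LIS length is 4 (e.g. 3, 6, 11, 12), so 4 piles are needed.

4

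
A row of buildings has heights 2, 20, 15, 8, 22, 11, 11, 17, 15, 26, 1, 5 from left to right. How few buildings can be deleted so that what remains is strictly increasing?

Fewest deletions = n − (longest strictly increasing subsequence).
Patience tails:
2 → extends → [2]
20 → extends → [2, 20]
15 → replaces 20 → [2, 15]
8 → replaces 15 → [2, 8]
22 → extends → [2, 8, 22]
11 → replaces 22 → [2, 8, 11]
11 → already a tail → [2, 8, 11]
17 → extends → [2, 8, 11, 17]
15 → replaces 17 → [2, 8, 11, 15]
26 → extends → [2, 8, 11, 15, 26]
1 → replaces 2 → [1, 8, 11, 15, 26]
5 → replaces 8 → [1, 5, 11, 15, 26]
Longest strictly increasing subsequence has length 5, so deletions = 12 − 5 = 7.

7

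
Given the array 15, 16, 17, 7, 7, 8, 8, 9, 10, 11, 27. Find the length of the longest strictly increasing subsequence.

Track the smallest tail for each achievable length (strict):
15 → extends → [15]
16 → extends → [15, 16]
17 → extends → [15, 16, 17]
7 → replaces 15 → [7, 16, 17]
7 → already a tail → [7, 16, 17]
8 → replaces 16 → [7, 8, 17]
8 → already a tail → [7, 8, 17]
9 → replaces 17 → [7, 8, 9]
10 → extends → [7, 8, 9, 10]
11 → extends → [7, 8, 9, 10, 11]
27 → extends → [7, 8, 9, 10, 11, 27]
Six tails, so the longest strictly increasing subsequence has length 6 (e.g. 7, 8, 9, 10, 11, 27).

6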